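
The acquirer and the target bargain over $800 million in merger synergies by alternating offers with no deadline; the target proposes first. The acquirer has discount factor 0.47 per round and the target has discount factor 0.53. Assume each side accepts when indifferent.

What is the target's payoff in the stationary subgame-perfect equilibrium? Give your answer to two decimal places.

In a stationary SPE each proposer offers the other exactly their discounted continuation value.
If the target keeps x when proposing and the acquirer keeps y when proposing, then x = 800 − 0.47y and y = 800 − 0.53x.
Solving: x = 800(1 − 0.47) / (1 − 0.53·0.47) = 424 / 0.7509 ≈ 564.6557.
The acquirer gets 800 − 564.6557 ≈ 235.3443.

564.66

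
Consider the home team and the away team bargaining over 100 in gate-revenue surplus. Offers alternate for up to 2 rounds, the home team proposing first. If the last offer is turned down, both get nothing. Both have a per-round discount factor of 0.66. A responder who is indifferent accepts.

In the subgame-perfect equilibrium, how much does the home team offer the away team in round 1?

66

Round 2 (the away team proposes): the home team will accept anything ≥ 0, so the away team offers 0 and keeps 100.
Round 1 (the home team proposes): the away team can get 100 next round, worth 0.66 × 100 = 66 now; the home team offers that and keeps 34.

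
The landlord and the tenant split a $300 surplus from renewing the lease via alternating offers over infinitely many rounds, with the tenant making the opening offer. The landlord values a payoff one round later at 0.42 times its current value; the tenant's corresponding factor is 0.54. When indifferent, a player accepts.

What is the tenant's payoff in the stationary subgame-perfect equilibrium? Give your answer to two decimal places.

In a stationary SPE each proposer offers the other exactly their discounted continuation value.
If the tenant keeps x when proposing and the landlord keeps y when proposing, then x = 300 − 0.42y and y = 300 − 0.54x.
Solving: x = 300(1 − 0.42) / (1 − 0.54·0.42) = 174 / 0.7732 ≈ 225.0388.
The landlord gets 300 − 225.0388 ≈ 74.9612.

225.04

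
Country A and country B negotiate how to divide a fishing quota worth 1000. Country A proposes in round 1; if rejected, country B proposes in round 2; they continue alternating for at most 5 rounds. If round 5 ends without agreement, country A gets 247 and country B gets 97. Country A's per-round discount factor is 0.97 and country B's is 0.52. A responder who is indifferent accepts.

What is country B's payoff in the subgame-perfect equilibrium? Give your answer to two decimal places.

48.15

Round 5 (country A proposes): country B gets 97 if talks fail, so country A offers 97 and keeps 903.
Round 4 (country B proposes): country A can get 903 next round, worth 0.97 × 903 = 875.91 now; country B offers that and keeps 124.09.
Round 3 (country A proposes): country B can get 124.09 next round, worth 0.52 × 124.09 = 64.5268 now. Country A offers 64.5268 and keeps 1000 − 64.5268 = 935.4732.
Round 2 (country B proposes): country A can get 935.4732 next round, worth 0.97 × 935.4732 = 907.409004 now; country B offers that and keeps 92.590996.
Round 1 (country A proposes): country B can get 92.590996 next round, worth 0.52 × 92.590996 = 48.14731792 now. Country A offers 48.14731792 and keeps 1000 − 48.14731792 = 951.85268208.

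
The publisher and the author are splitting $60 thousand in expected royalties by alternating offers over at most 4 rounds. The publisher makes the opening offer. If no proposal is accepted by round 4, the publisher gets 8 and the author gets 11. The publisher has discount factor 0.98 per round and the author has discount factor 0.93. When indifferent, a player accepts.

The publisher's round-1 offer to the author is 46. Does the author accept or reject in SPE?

Accept

Round 4 (the author proposes): the publisher gets 8 if talks fail, so the author offers 8 and keeps 52.
Round 3 (the publisher proposes): the author can get 52 next round, worth 0.93 × 52 = 48.36 now. The publisher offers 48.36 and keeps 60 − 48.36 = 11.64.
Round 2 (the author proposes): the publisher can get 11.64 next round, worth 0.98 × 11.64 = 11.4072 now. The author offers 11.4072 and keeps 60 − 11.4072 = 48.5928.
So by rejecting in round 1, the author gets 48.5928 next round, worth 0.93 × 48.5928 = 45.191304 now.
Offer 46 ≥ 45.191304, so the author accepts.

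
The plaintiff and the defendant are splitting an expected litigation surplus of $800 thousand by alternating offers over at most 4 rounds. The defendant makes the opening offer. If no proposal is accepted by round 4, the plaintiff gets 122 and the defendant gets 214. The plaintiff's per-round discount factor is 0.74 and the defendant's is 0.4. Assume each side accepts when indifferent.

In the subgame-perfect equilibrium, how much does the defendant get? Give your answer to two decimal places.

By backward induction:
Round 4 (the plaintiff proposes): the defendant gets 214 if talks fail, so the plaintiff offers 214 and keeps 586.
Round 3 (the defendant proposes): the plaintiff can get 586 next round, worth 0.74 × 586 = 433.64 now. The defendant offers 433.64 and keeps 800 − 433.64 = 366.36.
Round 2 (the plaintiff proposes): the defendant can get 366.36 next round, worth 0.4 × 366.36 = 146.544 now; the plaintiff offers that and keeps 653.456.
Round 1 (the defendant proposes): the plaintiff can get 653.456 next round, worth 0.74 × 653.456 = 483.55744 now; the defendant offers that and keeps 316.44256.

316.44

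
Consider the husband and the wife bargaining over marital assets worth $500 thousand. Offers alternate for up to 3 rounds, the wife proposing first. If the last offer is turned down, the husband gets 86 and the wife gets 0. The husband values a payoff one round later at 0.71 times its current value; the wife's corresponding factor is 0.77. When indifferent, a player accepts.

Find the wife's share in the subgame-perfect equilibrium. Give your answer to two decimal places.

371.33

By backward induction:
Round 3 (the wife proposes): the husband gets 86 if talks fail, so the wife offers 86 and keeps 414.
Round 2 (the husband proposes): the wife can get 414 next round, worth 0.77 × 414 = 318.78 now, so the husband offers 318.78, keeping 181.22.
Round 1 (the wife proposes): the husband can get 181.22 next round, worth 0.71 × 181.22 = 128.6662 now; the wife offers that and keeps 371.3338.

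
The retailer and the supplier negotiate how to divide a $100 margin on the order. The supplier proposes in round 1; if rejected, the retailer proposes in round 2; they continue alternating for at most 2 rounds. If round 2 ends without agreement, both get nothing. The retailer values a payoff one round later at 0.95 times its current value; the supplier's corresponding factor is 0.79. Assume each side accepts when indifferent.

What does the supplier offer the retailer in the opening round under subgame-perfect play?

95

By backward induction:
Round 2 (the retailer proposes): the supplier will accept anything ≥ 0, so the retailer offers 0 and keeps 100.
Round 1 (the supplier proposes): the retailer can get 100 next round, worth 0.95 × 100 = 95 now. The supplier offers 95 and keeps 100 − 95 = 5.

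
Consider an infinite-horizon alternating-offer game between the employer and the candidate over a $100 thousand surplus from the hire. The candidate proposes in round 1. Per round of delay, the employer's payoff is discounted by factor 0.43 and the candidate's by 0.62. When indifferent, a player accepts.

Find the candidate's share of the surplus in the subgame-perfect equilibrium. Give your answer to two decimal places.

77.72

Let x be the candidate's share when the candidate proposes and y be the employer's share when the employer proposes.
The employer accepts iff offered ≥ 0.43·y, so x = 100 − 0.43y. Symmetrically y = 100 − 0.62x.
Substituting: x = 100 − 0.43(100 − 0.62x), giving x(1 − 0.62·0.43) = 100(1 − 0.43).
So x = 100 × 0.57 / 0.7334 ≈ 77.7202, and the employer receives 100 − x ≈ 22.2798.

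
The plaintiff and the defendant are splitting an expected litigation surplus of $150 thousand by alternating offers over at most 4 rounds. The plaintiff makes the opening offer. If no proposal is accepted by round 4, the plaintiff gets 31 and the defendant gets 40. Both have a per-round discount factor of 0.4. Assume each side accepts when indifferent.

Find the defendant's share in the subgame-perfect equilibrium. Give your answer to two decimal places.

Work backward from the last round.
Round 4 (the defendant proposes): the plaintiff gets 31 if talks fail, so the defendant offers 31 and keeps 119.
Round 3 (the plaintiff proposes): the defendant can get 119 next round, worth 0.4 × 119 = 47.6 now. The plaintiff offers 47.6 and keeps 150 − 47.6 = 102.4.
Round 2 (the defendant proposes): the plaintiff can get 102.4 next round, worth 0.4 × 102.4 = 40.96 now; the defendant offers that and keeps 109.04.
Round 1 (the plaintiff proposes): the defendant can get 109.04 next round, worth 0.4 × 109.04 = 43.616 now. The plaintiff offers 43.616 and keeps 150 − 43.616 = 106.384.

43.62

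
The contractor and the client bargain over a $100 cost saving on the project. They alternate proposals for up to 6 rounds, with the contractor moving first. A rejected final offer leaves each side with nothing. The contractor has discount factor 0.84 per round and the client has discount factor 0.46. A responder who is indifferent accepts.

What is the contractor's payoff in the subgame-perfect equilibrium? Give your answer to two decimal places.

82.93

Round 6 (the client proposes): the contractor will accept anything ≥ 0, so the client offers 0 and keeps 100.
Round 5 (the contractor proposes): the client can get 100 next round, worth 0.46 × 100 = 46 now; the contractor offers that and keeps 54.
Round 4 (the client proposes): the contractor can get 54 next round, worth 0.84 × 54 = 45.36 now, so the client offers 45.36, keeping 54.64.
Round 3 (the contractor proposes): the client can get 54.64 next round, worth 0.46 × 54.64 = 25.1344 now, so the contractor offers 25.1344, keeping 74.8656.
Round 2 (the client proposes): the contractor can get 74.8656 next round, worth 0.84 × 74.8656 = 62.887104 now. The client offers 62.887104 and keeps 100 − 62.887104 = 37.112896.
Round 1 (the contractor proposes): the client can get 37.112896 next round, worth 0.46 × 37.112896 = 17.07193216 now. The contractor offers 17.07193216 and keeps 100 − 17.07193216 = 82.92806784.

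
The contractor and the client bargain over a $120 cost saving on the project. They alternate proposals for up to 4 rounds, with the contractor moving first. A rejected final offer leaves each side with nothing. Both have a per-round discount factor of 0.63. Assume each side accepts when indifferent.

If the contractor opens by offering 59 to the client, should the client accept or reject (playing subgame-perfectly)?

Round 4 (the client proposes): the contractor will accept anything ≥ 0, so the client offers 0 and keeps 120.
Round 3 (the contractor proposes): the client can get 120 next round, worth 0.63 × 120 = 75.6 now. The contractor offers 75.6 and keeps 120 − 75.6 = 44.4.
Round 2 (the client proposes): the contractor can get 44.4 next round, worth 0.63 × 44.4 = 27.972 now, so the client offers 27.972, keeping 92.028.
So by rejecting in round 1, the client gets 92.028 next round, worth 0.63 × 92.028 = 57.97764 now.
Offer 59 ≥ 57.97764, so the client accepts.

Accept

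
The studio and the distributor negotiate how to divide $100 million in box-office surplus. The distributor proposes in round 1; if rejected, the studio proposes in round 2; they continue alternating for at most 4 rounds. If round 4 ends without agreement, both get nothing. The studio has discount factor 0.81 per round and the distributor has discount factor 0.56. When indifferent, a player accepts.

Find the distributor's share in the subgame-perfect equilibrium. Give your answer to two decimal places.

By backward induction:
Round 4 (the studio proposes): rejection yields 0 for the distributor; the studio offers 0 and keeps 100.
Round 3 (the distributor proposes): the studio can get 100 next round, worth 0.81 × 100 = 81 now. The distributor offers 81 and keeps 100 − 81 = 19.
Round 2 (the studio proposes): the distributor can get 19 next round, worth 0.56 × 19 = 10.64 now, so the studio offers 10.64, keeping 89.36.
Round 1 (the distributor proposes): the studio can get 89.36 next round, worth 0.81 × 89.36 = 72.3816 now. The distributor offers 72.3816 and keeps 100 − 72.3816 = 27.6184.

27.62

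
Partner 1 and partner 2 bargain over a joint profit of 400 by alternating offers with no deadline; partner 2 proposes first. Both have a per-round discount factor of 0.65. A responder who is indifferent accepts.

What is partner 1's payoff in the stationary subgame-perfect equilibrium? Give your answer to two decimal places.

157.58

In a stationary SPE each proposer offers the other exactly their discounted continuation value.
If partner 2 keeps x when proposing and partner 1 keeps y when proposing, then x = 400 − 0.65y and y = 400 − 0.65x.
Solving: x = 400(1 − 0.65) / (1 − 0.65·0.65) = 140 / 0.5775 ≈ 242.4242.
Partner 1 gets 400 − 242.4242 ≈ 157.5758.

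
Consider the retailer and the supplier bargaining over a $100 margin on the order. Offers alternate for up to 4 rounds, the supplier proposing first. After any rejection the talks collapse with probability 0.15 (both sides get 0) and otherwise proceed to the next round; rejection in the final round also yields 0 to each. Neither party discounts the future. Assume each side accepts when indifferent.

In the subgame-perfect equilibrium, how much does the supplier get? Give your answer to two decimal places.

25.84

Round 4 (the retailer proposes): rejection yields 0 for the supplier; the retailer offers 0 and keeps 100.
Round 3 (the supplier proposes): rejecting gives the retailer an expected 0.85 × 100 = 85, so the supplier offers 85, keeping 15.
Round 2 (the retailer proposes): rejecting gives the supplier an expected 0.85 × 15 = 12.75, so the retailer offers 12.75, keeping 87.25.
Round 1 (the supplier proposes): rejecting gives the retailer an expected 0.85 × 87.25 = 74.1625. The supplier offers 74.1625 and keeps 100 − 74.1625 = 25.8375.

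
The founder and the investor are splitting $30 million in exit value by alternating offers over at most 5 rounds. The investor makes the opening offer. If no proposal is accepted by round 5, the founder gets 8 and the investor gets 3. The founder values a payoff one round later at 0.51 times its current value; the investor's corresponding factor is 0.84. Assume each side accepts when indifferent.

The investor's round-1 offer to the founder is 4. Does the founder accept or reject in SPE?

Reject

Work out the founder's continuation value if the offer is rejected.
Round 5 (the investor proposes): the founder gets 8 if talks fail, so the investor offers 8 and keeps 22.
Round 4 (the founder proposes): the investor can get 22 next round, worth 0.84 × 22 = 18.48 now. The founder offers 18.48 and keeps 30 − 18.48 = 11.52.
Round 3 (the investor proposes): the founder can get 11.52 next round, worth 0.51 × 11.52 = 5.8752 now; the investor offers that and keeps 24.1248.
Round 2 (the founder proposes): the investor can get 24.1248 next round, worth 0.84 × 24.1248 = 20.264832 now, so the founder offers 20.264832, keeping 9.735168.
So by rejecting in round 1, the founder gets 9.735168 next round, worth 0.51 × 9.735168 = 4.96493568 now.
Offer 4 < 4.96493568, so the founder rejects.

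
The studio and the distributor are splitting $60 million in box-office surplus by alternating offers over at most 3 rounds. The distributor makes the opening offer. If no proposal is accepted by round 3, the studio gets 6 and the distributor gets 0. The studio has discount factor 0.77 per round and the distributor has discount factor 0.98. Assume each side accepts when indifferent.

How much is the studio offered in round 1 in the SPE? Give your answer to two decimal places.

Round 3 (the distributor proposes): the studio gets 6 if talks fail, so the distributor offers 6 and keeps 54.
Round 2 (the studio proposes): the distributor can get 54 next round, worth 0.98 × 54 = 52.92 now. The studio offers 52.92 and keeps 60 − 52.92 = 7.08.
Round 1 (the distributor proposes): the studio can get 7.08 next round, worth 0.77 × 7.08 = 5.4516 now, so the distributor offers 5.4516, keeping 54.5484.

5.45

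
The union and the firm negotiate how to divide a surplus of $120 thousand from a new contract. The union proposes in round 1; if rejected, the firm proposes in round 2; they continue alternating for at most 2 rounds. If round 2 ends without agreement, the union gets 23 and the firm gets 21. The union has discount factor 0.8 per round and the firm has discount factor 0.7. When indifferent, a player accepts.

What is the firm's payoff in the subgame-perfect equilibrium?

67.9

Round 2 (the firm proposes): the union gets 23 if talks fail, so the firm offers 23 and keeps 97.
Round 1 (the union proposes): the firm can get 97 next round, worth 0.7 × 97 = 67.9 now; the union offers that and keeps 52.1.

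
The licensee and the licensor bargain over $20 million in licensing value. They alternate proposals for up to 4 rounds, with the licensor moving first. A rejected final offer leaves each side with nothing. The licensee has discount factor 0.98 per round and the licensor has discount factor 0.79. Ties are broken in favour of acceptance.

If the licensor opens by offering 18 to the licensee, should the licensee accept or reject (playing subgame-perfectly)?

Reject

Round 4 (the licensee proposes): the licensor will accept anything ≥ 0, so the licensee offers 0 and keeps 20.
Round 3 (the licensor proposes): the licensee can get 20 next round, worth 0.98 × 20 = 19.6 now. The licensor offers 19.6 and keeps 20 − 19.6 = 0.4.
Round 2 (the licensee proposes): the licensor can get 0.4 next round, worth 0.79 × 0.4 = 0.316 now. The licensee offers 0.316 and keeps 20 − 0.316 = 19.684.
So by rejecting in round 1, the licensee gets 19.684 next round, worth 0.98 × 19.684 = 19.29032 now.
Offer 18 < 19.29032, so the licensee rejects.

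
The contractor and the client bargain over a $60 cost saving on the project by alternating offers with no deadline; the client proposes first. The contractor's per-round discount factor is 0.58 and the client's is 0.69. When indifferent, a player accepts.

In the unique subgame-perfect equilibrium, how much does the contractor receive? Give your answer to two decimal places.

17.99

When the client proposes, the contractor accepts any offer worth at least 0.58 times what the contractor would get by proposing next round; and vice versa.
This gives x = 60 − 0.58y and y = 60 − 0.69x, where x and y are each side's share when it proposes.
Hence (1 − 0.58·0.69)x = 60(1 − 0.58), i.e. 0.5998·x = 25.2.
x ≈ 42.0140; the contractor's share is 60 − x ≈ 17.9860.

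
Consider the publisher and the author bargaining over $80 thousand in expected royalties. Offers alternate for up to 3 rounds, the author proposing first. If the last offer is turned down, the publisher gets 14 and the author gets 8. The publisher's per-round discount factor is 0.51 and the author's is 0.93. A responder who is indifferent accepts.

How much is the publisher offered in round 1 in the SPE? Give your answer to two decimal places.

Work backward from the last round.
Round 3 (the author proposes): the publisher gets 14 if talks fail, so the author offers 14 and keeps 66.
Round 2 (the publisher proposes): the author can get 66 next round, worth 0.93 × 66 = 61.38 now. The publisher offers 61.38 and keeps 80 − 61.38 = 18.62.
Round 1 (the author proposes): the publisher can get 18.62 next round, worth 0.51 × 18.62 = 9.4962 now, so the author offers 9.4962, keeping 70.5038.

9.50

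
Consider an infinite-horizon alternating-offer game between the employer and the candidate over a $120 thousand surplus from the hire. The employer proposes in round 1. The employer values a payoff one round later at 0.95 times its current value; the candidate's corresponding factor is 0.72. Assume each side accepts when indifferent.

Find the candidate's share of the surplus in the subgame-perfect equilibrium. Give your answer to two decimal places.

13.67

In a stationary SPE each proposer offers the other exactly their discounted continuation value.
If the employer keeps x when proposing and the candidate keeps y when proposing, then x = 120 − 0.72y and y = 120 − 0.95x.
Solving: x = 120(1 − 0.72) / (1 − 0.95·0.72) = 33.6 / 0.316 ≈ 106.3291.
The candidate gets 120 − 106.3291 ≈ 13.6709.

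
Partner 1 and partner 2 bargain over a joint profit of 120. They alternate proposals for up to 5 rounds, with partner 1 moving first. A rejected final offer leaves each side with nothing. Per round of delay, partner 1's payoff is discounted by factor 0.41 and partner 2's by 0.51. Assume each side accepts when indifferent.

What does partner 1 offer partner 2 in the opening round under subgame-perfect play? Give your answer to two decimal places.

Round 5 (partner 1 proposes): partner 2 will accept anything ≥ 0, so partner 1 offers 0 and keeps 120.
Round 4 (partner 2 proposes): partner 1 can get 120 next round, worth 0.41 × 120 = 49.2 now, so partner 2 offers 49.2, keeping 70.8.
Round 3 (partner 1 proposes): partner 2 can get 70.8 next round, worth 0.51 × 70.8 = 36.108 now; partner 1 offers that and keeps 83.892.
Round 2 (partner 2 proposes): partner 1 can get 83.892 next round, worth 0.41 × 83.892 = 34.39572 now. Partner 2 offers 34.39572 and keeps 120 − 34.39572 = 85.60428.
Round 1 (partner 1 proposes): partner 2 can get 85.60428 next round, worth 0.51 × 85.60428 = 43.6581828 now. Partner 1 offers 43.6581828 and keeps 120 − 43.6581828 = 76.3418172.

43.66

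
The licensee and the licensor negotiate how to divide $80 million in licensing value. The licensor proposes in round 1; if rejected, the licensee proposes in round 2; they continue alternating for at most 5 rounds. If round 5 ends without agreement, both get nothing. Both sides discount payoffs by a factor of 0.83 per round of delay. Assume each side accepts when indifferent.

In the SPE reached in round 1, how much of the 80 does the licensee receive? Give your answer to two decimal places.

Round 5 (the licensor proposes): rejection yields 0 for the licensee; the licensor offers 0 and keeps 80.
Round 4 (the licensee proposes): the licensor can get 80 next round, worth 0.83 × 80 = 66.4 now, so the licensee offers 66.4, keeping 13.6.
Round 3 (the licensor proposes): the licensee can get 13.6 next round, worth 0.83 × 13.6 = 11.288 now; the licensor offers that and keeps 68.712.
Round 2 (the licensee proposes): the licensor can get 68.712 next round, worth 0.83 × 68.712 = 57.03096 now. The licensee offers 57.03096 and keeps 80 − 57.03096 = 22.96904.
Round 1 (the licensor proposes): the licensee can get 22.96904 next round, worth 0.83 × 22.96904 = 19.0643032 now. The licensor offers 19.0643032 and keeps 80 − 19.0643032 = 60.9356968.

19.06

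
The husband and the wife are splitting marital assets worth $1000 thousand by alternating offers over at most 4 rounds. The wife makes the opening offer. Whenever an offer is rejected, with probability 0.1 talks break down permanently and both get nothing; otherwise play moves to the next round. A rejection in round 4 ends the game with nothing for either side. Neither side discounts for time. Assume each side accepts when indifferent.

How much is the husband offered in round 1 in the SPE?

819

Round 4 (the husband proposes): the wife will accept anything ≥ 0, so the husband offers 0 and keeps 1000.
Round 3 (the wife proposes): rejecting gives the husband an expected 0.9 × 1000 = 900; the wife offers that and keeps 100.
Round 2 (the husband proposes): rejecting gives the wife an expected 0.9 × 100 = 90, so the husband offers 90, keeping 910.
Round 1 (the wife proposes): rejecting gives the husband an expected 0.9 × 910 = 819, so the wife offers 819, keeping 181.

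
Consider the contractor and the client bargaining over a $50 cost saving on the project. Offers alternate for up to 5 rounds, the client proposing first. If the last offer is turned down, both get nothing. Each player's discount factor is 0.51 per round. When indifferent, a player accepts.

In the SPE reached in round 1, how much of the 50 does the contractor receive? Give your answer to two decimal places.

15.74

Round 5 (the client proposes): the contractor will accept anything ≥ 0, so the client offers 0 and keeps 50.
Round 4 (the contractor proposes): the client can get 50 next round, worth 0.51 × 50 = 25.5 now; the contractor offers that and keeps 24.5.
Round 3 (the client proposes): the contractor can get 24.5 next round, worth 0.51 × 24.5 = 12.495 now. The client offers 12.495 and keeps 50 − 12.495 = 37.505.
Round 2 (the contractor proposes): the client can get 37.505 next round, worth 0.51 × 37.505 = 19.12755 now; the contractor offers that and keeps 30.87245.
Round 1 (the client proposes): the contractor can get 30.87245 next round, worth 0.51 × 30.87245 = 15.7449495 now, so the client offers 15.7449495, keeping 34.2550505.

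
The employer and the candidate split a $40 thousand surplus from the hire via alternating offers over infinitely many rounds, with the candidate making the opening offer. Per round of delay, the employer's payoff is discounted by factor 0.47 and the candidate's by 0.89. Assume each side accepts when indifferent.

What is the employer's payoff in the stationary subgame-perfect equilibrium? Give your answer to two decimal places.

3.56

Let x be the candidate's share when the candidate proposes and y be the employer's share when the employer proposes.
The employer accepts iff offered ≥ 0.47·y, so x = 40 − 0.47y. Symmetrically y = 40 − 0.89x.
Substituting: x = 40 − 0.47(40 − 0.89x), giving x(1 − 0.89·0.47) = 40(1 − 0.47).
So x = 40 × 0.53 / 0.5817 ≈ 36.4449, and the employer receives 40 − x ≈ 3.5551.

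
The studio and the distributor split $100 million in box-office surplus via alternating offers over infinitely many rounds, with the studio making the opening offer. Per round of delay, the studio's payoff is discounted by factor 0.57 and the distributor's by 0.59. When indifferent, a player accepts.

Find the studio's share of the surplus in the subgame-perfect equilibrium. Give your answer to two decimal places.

61.77

Let x be the studio's share when the studio proposes and y be the distributor's share when the distributor proposes.
The distributor accepts iff offered ≥ 0.59·y, so x = 100 − 0.59y. Symmetrically y = 100 − 0.57x.
Substituting: x = 100 − 0.59(100 − 0.57x), giving x(1 − 0.57·0.59) = 100(1 − 0.59).
So x = 100 × 0.41 / 0.6637 ≈ 61.7749, and the distributor receives 100 − x ≈ 38.2251.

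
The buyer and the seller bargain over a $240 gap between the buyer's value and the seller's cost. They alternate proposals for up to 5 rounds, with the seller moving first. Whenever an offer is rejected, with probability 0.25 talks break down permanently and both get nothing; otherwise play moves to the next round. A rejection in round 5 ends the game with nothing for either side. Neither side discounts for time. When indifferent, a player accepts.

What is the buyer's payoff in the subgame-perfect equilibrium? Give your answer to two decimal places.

By backward induction:
Round 5 (the seller proposes): the buyer will accept anything ≥ 0, so the seller offers 0 and keeps 240.
Round 4 (the buyer proposes): rejecting gives the seller an expected 0.75 × 240 = 180; the buyer offers that and keeps 60.
Round 3 (the seller proposes): rejecting gives the buyer an expected 0.75 × 60 = 45, so the seller offers 45, keeping 195.
Round 2 (the buyer proposes): rejecting gives the seller an expected 0.75 × 195 = 146.25; the buyer offers that and keeps 93.75.
Round 1 (the seller proposes): rejecting gives the buyer an expected 0.75 × 93.75 = 70.3125. The seller offers 70.3125 and keeps 240 − 70.3125 = 169.6875.

70.31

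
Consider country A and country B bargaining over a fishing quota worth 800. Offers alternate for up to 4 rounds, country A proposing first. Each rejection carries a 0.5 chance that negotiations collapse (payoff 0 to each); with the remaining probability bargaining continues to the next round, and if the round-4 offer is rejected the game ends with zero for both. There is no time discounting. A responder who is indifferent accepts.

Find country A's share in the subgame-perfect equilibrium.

Round 4 (country B proposes): country A will accept anything ≥ 0, so country B offers 0 and keeps 800.
Round 3 (country A proposes): rejecting gives country B an expected 0.5 × 800 = 400. Country A offers 400 and keeps 800 − 400 = 400.
Round 2 (country B proposes): rejecting gives country A an expected 0.5 × 400 = 200; country B offers that and keeps 600.
Round 1 (country A proposes): rejecting gives country B an expected 0.5 × 600 = 300, so country A offers 300, keeping 500.

500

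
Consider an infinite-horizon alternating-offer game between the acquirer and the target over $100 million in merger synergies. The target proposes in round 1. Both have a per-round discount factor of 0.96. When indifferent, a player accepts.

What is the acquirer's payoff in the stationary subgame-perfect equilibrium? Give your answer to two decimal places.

In a stationary SPE each proposer offers the other exactly their discounted continuation value.
If the target keeps x when proposing and the acquirer keeps y when proposing, then x = 100 − 0.96y and y = 100 − 0.96x.
Solving: x = 100(1 − 0.96) / (1 − 0.96·0.96) = 4 / 0.0784 ≈ 51.0204.
The acquirer gets 100 − 51.0204 ≈ 48.9796.

48.98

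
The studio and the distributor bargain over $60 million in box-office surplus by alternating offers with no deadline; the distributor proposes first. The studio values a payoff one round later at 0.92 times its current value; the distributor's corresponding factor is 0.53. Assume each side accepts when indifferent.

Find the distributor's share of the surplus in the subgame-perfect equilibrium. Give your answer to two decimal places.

9.37

Let x be the distributor's share when the distributor proposes and y be the studio's share when the studio proposes.
The studio accepts iff offered ≥ 0.92·y, so x = 60 − 0.92y. Symmetrically y = 60 − 0.53x.
Substituting: x = 60 − 0.92(60 − 0.53x), giving x(1 − 0.53·0.92) = 60(1 − 0.92).
So x = 60 × 0.08 / 0.5124 ≈ 9.3677, and the studio receives 60 − x ≈ 50.6323.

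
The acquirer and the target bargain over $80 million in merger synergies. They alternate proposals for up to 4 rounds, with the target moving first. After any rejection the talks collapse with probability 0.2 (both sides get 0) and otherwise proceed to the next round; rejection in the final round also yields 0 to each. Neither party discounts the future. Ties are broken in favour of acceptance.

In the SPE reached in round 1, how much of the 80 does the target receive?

Round 4 (the acquirer proposes): the target will accept anything ≥ 0, so the acquirer offers 0 and keeps 80.
Round 3 (the target proposes): rejecting gives the acquirer an expected 0.8 × 80 = 64, so the target offers 64, keeping 16.
Round 2 (the acquirer proposes): rejecting gives the target an expected 0.8 × 16 = 12.8; the acquirer offers that and keeps 67.2.
Round 1 (the target proposes): rejecting gives the acquirer an expected 0.8 × 67.2 = 53.76. The target offers 53.76 and keeps 80 − 53.76 = 26.24.

26.24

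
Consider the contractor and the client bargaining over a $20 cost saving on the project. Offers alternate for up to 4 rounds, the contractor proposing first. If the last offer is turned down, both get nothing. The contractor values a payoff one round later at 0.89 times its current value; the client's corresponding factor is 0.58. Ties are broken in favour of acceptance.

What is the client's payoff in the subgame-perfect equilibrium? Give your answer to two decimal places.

Solve by backward induction from round 4.
Round 4 (the client proposes): rejection yields 0 for the contractor; the client offers 0 and keeps 20.
Round 3 (the contractor proposes): the client can get 20 next round, worth 0.58 × 20 = 11.6 now, so the contractor offers 11.6, keeping 8.4.
Round 2 (the client proposes): the contractor can get 8.4 next round, worth 0.89 × 8.4 = 7.476 now; the client offers that and keeps 12.524.
Round 1 (the contractor proposes): the client can get 12.524 next round, worth 0.58 × 12.524 = 7.26392 now. The contractor offers 7.26392 and keeps 20 − 7.26392 = 12.73608.

7.26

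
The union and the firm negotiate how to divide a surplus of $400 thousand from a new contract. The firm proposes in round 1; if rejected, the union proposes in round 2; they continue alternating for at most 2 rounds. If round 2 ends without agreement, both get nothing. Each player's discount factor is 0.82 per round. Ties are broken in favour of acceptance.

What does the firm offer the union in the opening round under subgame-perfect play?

Round 2 (the union proposes): rejection yields 0 for the firm; the union offers 0 and keeps 400.
Round 1 (the firm proposes): the union can get 400 next round, worth 0.82 × 400 = 328 now. The firm offers 328 and keeps 400 − 328 = 72.

328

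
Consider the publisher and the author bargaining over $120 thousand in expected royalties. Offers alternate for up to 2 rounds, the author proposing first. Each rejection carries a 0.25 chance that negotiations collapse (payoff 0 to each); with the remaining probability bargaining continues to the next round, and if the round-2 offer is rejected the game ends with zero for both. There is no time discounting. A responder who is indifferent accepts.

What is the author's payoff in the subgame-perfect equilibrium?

30

Round 2 (the publisher proposes): the author will accept anything ≥ 0, so the publisher offers 0 and keeps 120.
Round 1 (the author proposes): rejecting gives the publisher an expected 0.75 × 120 = 90, so the author offers 90, keeping 30.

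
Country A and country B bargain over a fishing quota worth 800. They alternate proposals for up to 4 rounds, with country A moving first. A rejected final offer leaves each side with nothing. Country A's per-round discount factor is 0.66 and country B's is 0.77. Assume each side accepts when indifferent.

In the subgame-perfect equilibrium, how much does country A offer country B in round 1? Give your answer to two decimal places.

522.49

Round 4 (country B proposes): rejection yields 0 for country A; country B offers 0 and keeps 800.
Round 3 (country A proposes): country B can get 800 next round, worth 0.77 × 800 = 616 now. Country A offers 616 and keeps 800 − 616 = 184.
Round 2 (country B proposes): country A can get 184 next round, worth 0.66 × 184 = 121.44 now; country B offers that and keeps 678.56.
Round 1 (country A proposes): country B can get 678.56 next round, worth 0.77 × 678.56 = 522.4912 now, so country A offers 522.4912, keeping 277.5088.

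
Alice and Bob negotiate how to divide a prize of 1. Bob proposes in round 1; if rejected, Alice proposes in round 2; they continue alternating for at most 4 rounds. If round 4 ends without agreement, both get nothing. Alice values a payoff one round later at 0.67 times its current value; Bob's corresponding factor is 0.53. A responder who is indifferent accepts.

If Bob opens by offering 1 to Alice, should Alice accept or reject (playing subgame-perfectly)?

Work out Alice's continuation value if the offer is rejected.
Round 4 (Alice proposes): rejection yields 0 for Bob; Alice offers 0 and keeps 1.
Round 3 (Bob proposes): Alice can get 1 next round, worth 0.67 × 1 = 0.67 now, so Bob offers 0.67, keeping 0.33.
Round 2 (Alice proposes): Bob can get 0.33 next round, worth 0.53 × 0.33 = 0.1749 now, so Alice offers 0.1749, keeping 0.8251.
So by rejecting in round 1, Alice gets 0.8251 next round, worth 0.67 × 0.8251 = 0.552817 now.
Offer 1 ≥ 0.552817, so Alice accepts.

Accept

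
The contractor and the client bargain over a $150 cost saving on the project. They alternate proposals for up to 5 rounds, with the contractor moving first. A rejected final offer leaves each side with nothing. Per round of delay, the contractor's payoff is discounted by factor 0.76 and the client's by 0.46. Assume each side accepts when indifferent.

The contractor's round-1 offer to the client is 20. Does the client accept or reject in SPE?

Round 5 (the contractor proposes): rejection yields 0 for the client; the contractor offers 0 and keeps 150.
Round 4 (the client proposes): the contractor can get 150 next round, worth 0.76 × 150 = 114 now, so the client offers 114, keeping 36.
Round 3 (the contractor proposes): the client can get 36 next round, worth 0.46 × 36 = 16.56 now; the contractor offers that and keeps 133.44.
Round 2 (the client proposes): the contractor can get 133.44 next round, worth 0.76 × 133.44 = 101.4144 now. The client offers 101.4144 and keeps 150 − 101.4144 = 48.5856.
So by rejecting in round 1, the client gets 48.5856 next round, worth 0.46 × 48.5856 = 22.349376 now.
Offer 20 < 22.349376, so the client rejects.

Reject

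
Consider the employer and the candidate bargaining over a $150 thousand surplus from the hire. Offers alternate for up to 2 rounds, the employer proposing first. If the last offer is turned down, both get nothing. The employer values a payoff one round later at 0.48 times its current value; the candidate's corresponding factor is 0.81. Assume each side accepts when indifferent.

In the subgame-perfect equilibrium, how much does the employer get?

28.5

Round 2 (the candidate proposes): rejection yields 0 for the employer; the candidate offers 0 and keeps 150.
Round 1 (the employer proposes): the candidate can get 150 next round, worth 0.81 × 150 = 121.5 now. The employer offers 121.5 and keeps 150 − 121.5 = 28.5.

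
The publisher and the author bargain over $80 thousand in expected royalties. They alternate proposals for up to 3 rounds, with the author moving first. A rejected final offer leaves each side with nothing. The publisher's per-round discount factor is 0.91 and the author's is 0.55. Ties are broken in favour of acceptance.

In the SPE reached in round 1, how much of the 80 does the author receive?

By backward induction:
Round 3 (the author proposes): the publisher will accept anything ≥ 0, so the author offers 0 and keeps 80.
Round 2 (the publisher proposes): the author can get 80 next round, worth 0.55 × 80 = 44 now; the publisher offers that and keeps 36.
Round 1 (the author proposes): the publisher can get 36 next round, worth 0.91 × 36 = 32.76 now, so the author offers 32.76, keeping 47.24.

47.24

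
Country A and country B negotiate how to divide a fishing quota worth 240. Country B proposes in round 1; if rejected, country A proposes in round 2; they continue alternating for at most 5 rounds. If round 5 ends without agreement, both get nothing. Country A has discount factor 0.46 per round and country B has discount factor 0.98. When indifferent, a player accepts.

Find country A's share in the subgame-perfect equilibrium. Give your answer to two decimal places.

Work backward from the last round.
Round 5 (country B proposes): country A will accept anything ≥ 0, so country B offers 0 and keeps 240.
Round 4 (country A proposes): country B can get 240 next round, worth 0.98 × 240 = 235.2 now, so country A offers 235.2, keeping 4.8.
Round 3 (country B proposes): country A can get 4.8 next round, worth 0.46 × 4.8 = 2.208 now. Country B offers 2.208 and keeps 240 − 2.208 = 237.792.
Round 2 (country A proposes): country B can get 237.792 next round, worth 0.98 × 237.792 = 233.03616 now. Country A offers 233.03616 and keeps 240 − 233.03616 = 6.96384.
Round 1 (country B proposes): country A can get 6.96384 next round, worth 0.46 × 6.96384 = 3.2033664 now. Country B offers 3.2033664 and keeps 240 − 3.2033664 = 236.7966336.

3.20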